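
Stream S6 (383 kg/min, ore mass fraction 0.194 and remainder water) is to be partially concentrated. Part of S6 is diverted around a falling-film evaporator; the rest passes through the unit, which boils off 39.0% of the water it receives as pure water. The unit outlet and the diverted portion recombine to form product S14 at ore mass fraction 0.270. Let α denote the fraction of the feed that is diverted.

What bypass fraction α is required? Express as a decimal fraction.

0.105

All 383×0.194 = 74.302 kg/min of ore reaches S14, so S14 = 74.302/0.270 = 275.19 kg/min and vapour = 107.81 kg/min.
The evaporator receives (1−α)·383 of feed at 0.806 water and removes 0.390 of that water:
0.390×0.806×(1−α)×383 = 107.81
(1−α) = 107.81/120.39 = 0.8955;  α = 0.1045.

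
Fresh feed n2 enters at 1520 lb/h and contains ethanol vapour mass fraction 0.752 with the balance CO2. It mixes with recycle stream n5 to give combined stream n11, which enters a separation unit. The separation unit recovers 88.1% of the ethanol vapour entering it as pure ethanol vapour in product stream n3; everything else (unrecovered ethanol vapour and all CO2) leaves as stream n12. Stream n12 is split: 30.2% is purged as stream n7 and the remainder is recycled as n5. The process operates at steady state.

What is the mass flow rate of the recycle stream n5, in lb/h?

974.8 lb/h

CO2 enters only via n2 and leaves only via the purge: 1520×0.248 = 0.302×(CO2 in n12), and the separation unit passes all CO2, so CO2 in n11 = CO2 in n12 = 1248.2 lb/h.
ethanol vapour in n11: m_A = 1520×0.752 + (1−0.302)·(1−0.881)·m_A, so m_A = 1143/0.9169 = 1246.6 lb/h.
n12 = (1−0.881)×1246.6 + 1248.2 = 1396.6 lb/h.
Recycle n5 = (1−0.302)×1396.6 = 974.8 lb/h.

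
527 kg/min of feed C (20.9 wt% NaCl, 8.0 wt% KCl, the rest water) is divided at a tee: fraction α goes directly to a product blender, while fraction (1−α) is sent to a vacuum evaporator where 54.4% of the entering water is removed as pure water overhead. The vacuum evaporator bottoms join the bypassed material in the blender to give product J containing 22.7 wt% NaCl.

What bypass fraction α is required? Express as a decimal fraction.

All 527×0.209 = 110.14 kg/min of NaCl reaches J, so J = 110.14/0.227 = 485.21 kg/min and vapour = 41.789 kg/min.
The evaporator receives (1−α)·527 of feed at 0.711 water and removes 0.544 of that water:
0.544×0.711×(1−α)×527 = 41.789
(1−α) = 41.789/203.84 = 0.2050;  α = 0.7950.

0.795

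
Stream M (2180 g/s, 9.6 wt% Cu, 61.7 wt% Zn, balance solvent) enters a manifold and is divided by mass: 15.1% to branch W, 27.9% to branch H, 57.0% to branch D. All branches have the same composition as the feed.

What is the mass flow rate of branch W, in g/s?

Branch W flow = 0.151×2180 = 329.18 g/s.

329.2 g/s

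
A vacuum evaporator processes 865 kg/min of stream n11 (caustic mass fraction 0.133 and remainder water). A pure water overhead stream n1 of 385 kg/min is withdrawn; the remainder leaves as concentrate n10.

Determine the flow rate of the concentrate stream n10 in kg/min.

480 kg/min

Concentrate = 865 − 385 = 480 kg/min.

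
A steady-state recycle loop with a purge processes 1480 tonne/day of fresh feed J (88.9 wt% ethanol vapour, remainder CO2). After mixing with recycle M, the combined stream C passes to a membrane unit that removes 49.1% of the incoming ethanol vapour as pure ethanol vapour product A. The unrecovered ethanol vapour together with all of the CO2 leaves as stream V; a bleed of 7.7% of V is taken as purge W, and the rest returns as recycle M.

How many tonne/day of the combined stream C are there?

CO2 enters only via J and leaves only via the purge: 1480×0.111 = 0.077×(CO2 in V), and the membrane unit passes all CO2, so CO2 in C = CO2 in V = 2133.5 tonne/day.
ethanol vapour in C: m_A = 1480×0.889 + (1−0.077)·(1−0.491)·m_A, so m_A = 1315.7/0.5302 = 2481.6 tonne/day.
C = 2481.6 + 2133.5 = 4615.1 tonne/day.

4615 tonne/day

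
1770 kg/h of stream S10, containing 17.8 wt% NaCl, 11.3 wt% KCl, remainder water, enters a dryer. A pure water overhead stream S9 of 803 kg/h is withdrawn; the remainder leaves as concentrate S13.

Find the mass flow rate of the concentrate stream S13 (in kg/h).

Concentrate = 1770 − 803 = 967 kg/h.

967 kg/h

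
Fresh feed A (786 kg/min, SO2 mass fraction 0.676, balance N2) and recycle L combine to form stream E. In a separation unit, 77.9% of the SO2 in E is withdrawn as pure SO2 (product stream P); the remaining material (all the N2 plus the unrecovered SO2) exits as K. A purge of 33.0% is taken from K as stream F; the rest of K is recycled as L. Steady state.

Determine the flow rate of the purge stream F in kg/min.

N2 enters only via A and leaves only via the purge: 786×0.324 = 0.330×(N2 in K), and the separation unit passes all N2, so N2 in E = N2 in K = 771.71 kg/min.
SO2 in E: m_A = 786×0.676 + (1−0.330)·(1−0.779)·m_A, so m_A = 531.34/0.8519 = 623.69 kg/min.
K = (1−0.779)×623.69 + 771.71 = 909.54 kg/min.
Purge F = 0.330×909.54 = 300.15 kg/min.

300.1 kg/min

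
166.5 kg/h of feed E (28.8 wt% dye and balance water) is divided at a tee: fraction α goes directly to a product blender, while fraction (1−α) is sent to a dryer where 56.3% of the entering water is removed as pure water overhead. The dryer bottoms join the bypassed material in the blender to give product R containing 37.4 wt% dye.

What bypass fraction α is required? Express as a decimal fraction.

0.426

All 166.5×0.288 = 47.952 kg/h of dye reaches R, so R = 47.952/0.374 = 128.21 kg/h and vapour = 38.286 kg/h.
The evaporator receives (1−α)·166.5 of feed at 0.712 water and removes 0.563 of that water:
0.563×0.712×(1−α)×166.5 = 38.286
(1−α) = 38.286/66.743 = 0.5736;  α = 0.4264.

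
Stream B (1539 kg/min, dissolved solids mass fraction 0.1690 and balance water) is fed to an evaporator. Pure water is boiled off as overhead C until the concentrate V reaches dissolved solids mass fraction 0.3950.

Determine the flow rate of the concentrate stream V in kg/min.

dissolved solids is conserved: 1539×0.169 = 260.09 kg/min all reports to the concentrate.
Concentrate = 260.09/(target fraction) = 658.46 kg/min.

658.5 kg/min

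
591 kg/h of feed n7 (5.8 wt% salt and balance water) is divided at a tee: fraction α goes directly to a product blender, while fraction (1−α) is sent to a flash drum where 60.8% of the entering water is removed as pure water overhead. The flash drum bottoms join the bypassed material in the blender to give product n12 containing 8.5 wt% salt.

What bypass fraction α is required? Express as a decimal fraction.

0.445

All 591×0.058 = 34.278 kg/h of salt reaches n12, so n12 = 34.278/0.085 = 403.27 kg/h and vapour = 187.73 kg/h.
The evaporator receives (1−α)·591 of feed at 0.942 water and removes 0.608 of that water:
0.608×0.942×(1−α)×591 = 187.73
(1−α) = 187.73/338.49 = 0.5546;  α = 0.4454.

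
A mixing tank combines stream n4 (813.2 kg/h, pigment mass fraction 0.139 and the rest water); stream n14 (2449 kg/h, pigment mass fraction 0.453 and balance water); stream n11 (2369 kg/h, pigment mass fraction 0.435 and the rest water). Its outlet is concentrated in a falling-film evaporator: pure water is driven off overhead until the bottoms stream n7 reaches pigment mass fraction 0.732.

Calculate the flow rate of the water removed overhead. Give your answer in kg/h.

2553 kg/h

pigment entering = 813.2×0.139 + 2449×0.453 + 2369×0.435 = 2252.9 kg/h.
All pigment reports to n7, so n7 = 2252.9/0.732 = 3077.8 kg/h.
Total feed = 5631.2 kg/h; overhead = 5631.2 − 3077.8 = 2553.4 kg/h.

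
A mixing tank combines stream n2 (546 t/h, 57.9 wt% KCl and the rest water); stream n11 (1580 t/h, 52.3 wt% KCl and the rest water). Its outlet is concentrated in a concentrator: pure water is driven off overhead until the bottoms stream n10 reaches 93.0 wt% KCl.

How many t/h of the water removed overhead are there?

897.5 t/h

KCl entering = 546×0.579 + 1580×0.523 = 1142.5 t/h.
All KCl reports to n10, so n10 = 1142.5/0.930 = 1228.5 t/h.
Total feed = 2126 t/h; overhead = 2126 − 1228.5 = 897.53 t/h.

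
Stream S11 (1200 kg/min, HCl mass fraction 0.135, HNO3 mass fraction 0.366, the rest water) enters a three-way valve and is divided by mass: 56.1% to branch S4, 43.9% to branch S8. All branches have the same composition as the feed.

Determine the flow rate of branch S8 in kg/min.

Branch S8 flow = 0.439×1200 = 526.8 kg/min.

526.8 kg/min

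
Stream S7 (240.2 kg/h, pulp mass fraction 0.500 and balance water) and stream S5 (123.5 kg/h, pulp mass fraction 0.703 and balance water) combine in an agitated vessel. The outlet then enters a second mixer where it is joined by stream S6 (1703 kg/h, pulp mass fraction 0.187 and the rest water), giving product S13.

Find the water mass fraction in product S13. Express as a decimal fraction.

0.746

Overall, product flow = 2066.7 kg/h.
water in = 240.2×0.500 + 123.5×0.297 + 1703×0.813 = 1541.3 kg/h.
water fraction in S13 = 0.746.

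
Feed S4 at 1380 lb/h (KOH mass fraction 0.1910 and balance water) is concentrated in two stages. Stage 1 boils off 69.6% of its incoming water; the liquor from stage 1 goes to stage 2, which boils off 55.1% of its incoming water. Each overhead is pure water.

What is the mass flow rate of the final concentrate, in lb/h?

416 lb/h

water in feed = 1380×0.809 = 1116.4 lb/h.
After stage 1: water left = (1−0.696)×1116.4 = 339.39; stream total = 602.97 lb/h.
After stage 2: water left = (1−0.551)×339.39 = 152.39; final concentrate = 415.97 lb/h.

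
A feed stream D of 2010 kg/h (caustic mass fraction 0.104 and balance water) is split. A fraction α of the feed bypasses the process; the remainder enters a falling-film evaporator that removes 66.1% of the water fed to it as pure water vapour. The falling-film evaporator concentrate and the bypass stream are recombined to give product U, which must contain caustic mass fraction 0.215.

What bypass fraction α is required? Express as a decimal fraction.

All 2010×0.104 = 209.04 kg/h of caustic reaches U, so U = 209.04/0.215 = 972.28 kg/h and vapour = 1037.7 kg/h.
The evaporator receives (1−α)·2010 of feed at 0.896 water and removes 0.661 of that water:
0.661×0.896×(1−α)×2010 = 1037.7
(1−α) = 1037.7/1190.4 = 0.8717;  α = 0.1283.

0.128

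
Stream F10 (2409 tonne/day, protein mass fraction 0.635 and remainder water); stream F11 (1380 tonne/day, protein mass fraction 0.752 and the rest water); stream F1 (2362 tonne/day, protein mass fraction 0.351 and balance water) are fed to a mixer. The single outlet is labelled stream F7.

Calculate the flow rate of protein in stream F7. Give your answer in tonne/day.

protein out = protein in = 2409×0.635 + 1380×0.752 + 2362×0.351 = 3396.5 tonne/day.

3397 tonne/day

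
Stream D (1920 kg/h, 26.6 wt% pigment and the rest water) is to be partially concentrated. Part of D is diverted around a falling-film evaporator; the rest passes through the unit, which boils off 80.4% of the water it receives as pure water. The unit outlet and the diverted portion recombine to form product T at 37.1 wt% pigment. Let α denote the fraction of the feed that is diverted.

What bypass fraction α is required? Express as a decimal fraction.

All 1920×0.266 = 510.72 kg/h of pigment reaches T, so T = 510.72/0.371 = 1376.6 kg/h and vapour = 543.4 kg/h.
The evaporator receives (1−α)·1920 of feed at 0.734 water and removes 0.804 of that water:
0.804×0.734×(1−α)×1920 = 543.4
(1−α) = 543.4/1133.1 = 0.4796;  α = 0.5204.

0.520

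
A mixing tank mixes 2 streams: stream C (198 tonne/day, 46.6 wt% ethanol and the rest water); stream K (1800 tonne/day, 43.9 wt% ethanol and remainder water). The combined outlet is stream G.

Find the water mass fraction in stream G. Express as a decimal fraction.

0.558

Total flow out = 198 + 1800 = 1998 tonne/day.
water in = 198×0.534 + 1800×0.561 = 1115.5 tonne/day.
water mass fraction in G = 1115.5/1998 = 0.558.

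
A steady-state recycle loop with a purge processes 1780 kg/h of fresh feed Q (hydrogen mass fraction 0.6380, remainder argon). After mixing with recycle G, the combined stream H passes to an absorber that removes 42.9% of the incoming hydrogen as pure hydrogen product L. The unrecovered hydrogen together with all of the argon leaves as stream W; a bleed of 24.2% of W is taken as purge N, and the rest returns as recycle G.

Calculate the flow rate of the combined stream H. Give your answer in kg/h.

4665 kg/h

argon enters only via Q and leaves only via the purge: 1780×0.362 = 0.242×(argon in W), and the absorber passes all argon, so argon in H = argon in W = 2662.6 kg/h.
hydrogen in H: m_A = 1780×0.638 + (1−0.242)·(1−0.429)·m_A, so m_A = 1135.6/0.5672 = 2002.2 kg/h.
H = 2002.2 + 2662.6 = 4664.9 kg/h.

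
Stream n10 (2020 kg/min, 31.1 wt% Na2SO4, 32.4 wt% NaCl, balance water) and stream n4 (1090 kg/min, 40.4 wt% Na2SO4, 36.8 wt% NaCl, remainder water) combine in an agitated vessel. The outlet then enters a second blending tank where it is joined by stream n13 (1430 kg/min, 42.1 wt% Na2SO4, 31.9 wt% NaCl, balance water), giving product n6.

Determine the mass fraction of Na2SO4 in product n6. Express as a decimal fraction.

Overall, product flow = 4540 kg/min.
Na2SO4 in = 2020×0.311 + 1090×0.404 + 1430×0.421 = 1670.6 kg/min.
Na2SO4 fraction in n6 = 0.368.

0.368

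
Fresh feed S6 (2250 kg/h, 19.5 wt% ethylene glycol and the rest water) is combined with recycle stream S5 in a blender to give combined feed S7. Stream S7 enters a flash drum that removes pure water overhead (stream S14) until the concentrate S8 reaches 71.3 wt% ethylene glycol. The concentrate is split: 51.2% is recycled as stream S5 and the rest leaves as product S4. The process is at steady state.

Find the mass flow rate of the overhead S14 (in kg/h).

1635 kg/h

Overall ethylene glycol balance (none leaves overhead): ethylene glycol in fresh feed = ethylene glycol in product, i.e. 2250×0.195 = (1−0.512)·S8·0.713.
S8 = 438.75/(0.713×0.488) = 1261 kg/h.
Recycle S5 = 0.512×1261 = 645.62 kg/h.
Combined feed S7 = 2250 + 645.62 = 2895.6 kg/h.
Overhead S14 = S7 − S8 = 2895.6 − 1261 = 1634.6 kg/h.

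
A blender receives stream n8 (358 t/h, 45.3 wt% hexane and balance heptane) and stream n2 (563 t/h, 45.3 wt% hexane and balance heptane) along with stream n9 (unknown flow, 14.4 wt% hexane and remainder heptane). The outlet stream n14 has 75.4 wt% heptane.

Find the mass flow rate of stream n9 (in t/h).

Let n9 be the unknown flow. Total out = 921 + n9.
heptane balance: 503.79 + 0.856·n9 = 0.754·(921 + n9)
(0.856 − 0.754)·n9 = 0.754×921 − 503.79 = 190.65
n9 = 190.65 / 0.102 = 1869.1 t/h

1869 t/h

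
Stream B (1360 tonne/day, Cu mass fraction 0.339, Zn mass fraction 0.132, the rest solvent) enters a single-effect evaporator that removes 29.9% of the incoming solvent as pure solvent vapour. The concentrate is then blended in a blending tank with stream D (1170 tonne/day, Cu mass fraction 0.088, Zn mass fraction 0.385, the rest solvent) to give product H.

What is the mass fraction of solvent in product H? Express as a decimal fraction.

0.484

Vapour removed = 0.299×0.529×1360 = 215.11 tonne/day; concentrate = 1144.9 tonne/day.
solvent reaching the mixer = 504.33 (from concentrate) + 1170×0.527 = 1120.9 tonne/day.
Product flow = 1144.9 + 1170 = 2314.9 tonne/day; solvent fraction = 0.484.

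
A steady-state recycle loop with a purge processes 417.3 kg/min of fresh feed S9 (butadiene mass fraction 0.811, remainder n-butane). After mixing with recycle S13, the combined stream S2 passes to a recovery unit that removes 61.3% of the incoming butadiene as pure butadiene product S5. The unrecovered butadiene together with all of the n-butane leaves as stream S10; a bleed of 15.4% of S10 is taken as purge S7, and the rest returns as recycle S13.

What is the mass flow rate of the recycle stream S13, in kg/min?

n-butane enters only via S9 and leaves only via the purge: 417.3×0.189 = 0.154×(n-butane in S10), and the recovery unit passes all n-butane, so n-butane in S2 = n-butane in S10 = 512.14 kg/min.
butadiene in S2: m_A = 417.3×0.811 + (1−0.154)·(1−0.613)·m_A, so m_A = 338.43/0.6726 = 503.17 kg/min.
S10 = (1−0.613)×503.17 + 512.14 = 706.87 kg/min.
Recycle S13 = (1−0.154)×706.87 = 598.01 kg/min.

598 kg/min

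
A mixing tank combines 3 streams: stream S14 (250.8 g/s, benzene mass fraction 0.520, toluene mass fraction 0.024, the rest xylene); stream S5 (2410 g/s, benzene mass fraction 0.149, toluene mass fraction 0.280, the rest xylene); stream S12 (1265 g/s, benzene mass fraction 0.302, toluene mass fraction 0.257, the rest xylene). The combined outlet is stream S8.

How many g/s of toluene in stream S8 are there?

1006 g/s

toluene out = toluene in = 250.8×0.024 + 2410×0.280 + 1265×0.257 = 1005.9 g/s.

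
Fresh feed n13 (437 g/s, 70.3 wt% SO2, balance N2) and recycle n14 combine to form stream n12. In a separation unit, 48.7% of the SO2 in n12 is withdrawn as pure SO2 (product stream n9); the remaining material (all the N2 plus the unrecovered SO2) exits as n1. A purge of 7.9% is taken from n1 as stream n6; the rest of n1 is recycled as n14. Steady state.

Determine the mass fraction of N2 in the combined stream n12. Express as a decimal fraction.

N2 enters only via n13 and leaves only via the purge: 437×0.297 = 0.079×(N2 in n1), and the separation unit passes all N2, so N2 in n12 = N2 in n1 = 1642.9 g/s.
SO2 in n12: m_A = 437×0.703 + (1−0.079)·(1−0.487)·m_A, so m_A = 307.21/0.5275 = 582.36 g/s.
n12 = 582.36 + 1642.9 = 2225.3 g/s.
N2 fraction in n12 = 1642.9/2225.3 = 0.738.

0.738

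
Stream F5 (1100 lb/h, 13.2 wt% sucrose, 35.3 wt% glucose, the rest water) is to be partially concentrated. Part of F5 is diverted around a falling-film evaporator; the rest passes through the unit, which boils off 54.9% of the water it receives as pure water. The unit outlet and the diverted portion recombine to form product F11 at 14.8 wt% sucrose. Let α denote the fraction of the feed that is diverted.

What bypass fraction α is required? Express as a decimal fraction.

All 1100×0.132 = 145.2 lb/h of sucrose reaches F11, so F11 = 145.2/0.148 = 981.08 lb/h and vapour = 118.92 lb/h.
The evaporator receives (1−α)·1100 of feed at 0.515 water and removes 0.549 of that water:
0.549×0.515×(1−α)×1100 = 118.92
(1−α) = 118.92/311.01 = 0.3824;  α = 0.6176.

0.618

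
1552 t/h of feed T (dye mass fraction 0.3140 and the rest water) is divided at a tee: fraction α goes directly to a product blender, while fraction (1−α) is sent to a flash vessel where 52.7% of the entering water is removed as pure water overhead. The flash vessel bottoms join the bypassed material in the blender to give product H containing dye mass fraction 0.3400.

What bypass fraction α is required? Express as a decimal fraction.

All 1552×0.314 = 487.33 t/h of dye reaches H, so H = 487.33/0.340 = 1433.3 t/h and vapour = 118.68 t/h.
The evaporator receives (1−α)·1552 of feed at 0.686 water and removes 0.527 of that water:
0.527×0.686×(1−α)×1552 = 118.68
(1−α) = 118.68/561.08 = 0.2115;  α = 0.7885.

0.788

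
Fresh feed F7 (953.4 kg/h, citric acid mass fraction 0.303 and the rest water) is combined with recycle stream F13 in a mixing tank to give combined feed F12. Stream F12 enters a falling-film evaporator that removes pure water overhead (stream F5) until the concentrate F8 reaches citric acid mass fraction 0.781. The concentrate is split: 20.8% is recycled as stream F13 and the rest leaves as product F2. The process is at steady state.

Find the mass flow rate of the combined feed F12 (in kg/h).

Overall citric acid balance (none leaves overhead): citric acid in fresh feed = citric acid in product, i.e. 953.4×0.303 = (1−0.208)·F8·0.781.
F8 = 288.88/(0.781×0.792) = 467.03 kg/h.
Recycle F13 = 0.208×467.03 = 97.142 kg/h.
Combined feed F12 = 953.4 + 97.142 = 1050.5 kg/h.

1051 kg/h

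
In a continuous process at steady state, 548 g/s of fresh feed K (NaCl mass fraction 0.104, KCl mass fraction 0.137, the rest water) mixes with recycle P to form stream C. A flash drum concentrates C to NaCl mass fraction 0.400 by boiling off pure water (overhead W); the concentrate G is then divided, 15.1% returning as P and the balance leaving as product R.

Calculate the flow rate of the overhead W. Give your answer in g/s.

Overall NaCl balance (none leaves overhead): NaCl in fresh feed = NaCl in product, i.e. 548×0.104 = (1−0.151)·G·0.400.
G = 56.992/(0.400×0.849) = 167.82 g/s.
Recycle P = 0.151×167.82 = 25.341 g/s.
Combined feed C = 548 + 25.341 = 573.34 g/s.
Overhead W = C − G = 573.34 − 167.82 = 405.52 g/s.

405.5 g/s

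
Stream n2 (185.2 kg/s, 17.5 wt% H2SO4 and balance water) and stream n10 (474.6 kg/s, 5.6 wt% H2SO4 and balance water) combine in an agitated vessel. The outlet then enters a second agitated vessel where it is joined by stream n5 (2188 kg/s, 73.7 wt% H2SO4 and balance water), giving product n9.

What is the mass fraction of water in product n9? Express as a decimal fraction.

0.4130

Overall, product flow = 2847.8 kg/s.
water in = 185.2×0.825 + 474.6×0.944 + 2188×0.263 = 1176.3 kg/s.
water fraction in n9 = 0.4130.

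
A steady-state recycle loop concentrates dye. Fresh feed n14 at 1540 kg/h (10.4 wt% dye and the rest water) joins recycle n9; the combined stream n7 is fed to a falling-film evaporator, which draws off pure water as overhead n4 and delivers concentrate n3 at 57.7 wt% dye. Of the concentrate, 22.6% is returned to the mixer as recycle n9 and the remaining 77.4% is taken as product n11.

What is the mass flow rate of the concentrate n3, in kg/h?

358.6 kg/h

Overall dye balance (none leaves overhead): dye in fresh feed = dye in product, i.e. 1540×0.104 = (1−0.226)·n3·0.577.
n3 = 160.16/(0.577×0.774) = 358.62 kg/h.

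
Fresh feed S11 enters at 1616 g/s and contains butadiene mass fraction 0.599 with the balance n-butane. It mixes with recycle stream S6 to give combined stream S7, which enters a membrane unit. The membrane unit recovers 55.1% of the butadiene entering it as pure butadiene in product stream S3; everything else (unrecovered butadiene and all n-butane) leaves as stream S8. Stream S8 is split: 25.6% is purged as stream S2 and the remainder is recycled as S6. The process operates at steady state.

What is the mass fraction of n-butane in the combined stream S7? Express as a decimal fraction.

n-butane enters only via S11 and leaves only via the purge: 1616×0.401 = 0.256×(n-butane in S8), and the membrane unit passes all n-butane, so n-butane in S7 = n-butane in S8 = 2531.3 g/s.
butadiene in S7: m_A = 1616×0.599 + (1−0.256)·(1−0.551)·m_A, so m_A = 967.98/0.6659 = 1453.6 g/s.
S7 = 1453.6 + 2531.3 = 3984.9 g/s.
n-butane fraction in S7 = 2531.3/3984.9 = 0.635.

0.635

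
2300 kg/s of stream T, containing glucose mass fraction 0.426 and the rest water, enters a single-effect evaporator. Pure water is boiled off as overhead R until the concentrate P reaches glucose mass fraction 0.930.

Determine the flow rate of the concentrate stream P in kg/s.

glucose is conserved: 2300×0.426 = 979.8 kg/s all reports to the concentrate.
Concentrate = 979.8/(target fraction) = 1053.5 kg/s.

1054 kg/s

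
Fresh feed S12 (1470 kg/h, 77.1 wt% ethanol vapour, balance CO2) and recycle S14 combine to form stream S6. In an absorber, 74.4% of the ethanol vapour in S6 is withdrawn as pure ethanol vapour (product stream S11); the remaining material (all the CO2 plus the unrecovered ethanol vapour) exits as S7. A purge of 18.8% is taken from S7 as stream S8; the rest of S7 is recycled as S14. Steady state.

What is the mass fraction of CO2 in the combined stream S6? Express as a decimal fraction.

0.5558

CO2 enters only via S12 and leaves only via the purge: 1470×0.229 = 0.188×(CO2 in S7), and the absorber passes all CO2, so CO2 in S6 = CO2 in S7 = 1790.6 kg/h.
ethanol vapour in S6: m_A = 1470×0.771 + (1−0.188)·(1−0.744)·m_A, so m_A = 1133.4/0.7921 = 1430.8 kg/h.
S6 = 1430.8 + 1790.6 = 3221.4 kg/h.
CO2 fraction in S6 = 1790.6/3221.4 = 0.5558.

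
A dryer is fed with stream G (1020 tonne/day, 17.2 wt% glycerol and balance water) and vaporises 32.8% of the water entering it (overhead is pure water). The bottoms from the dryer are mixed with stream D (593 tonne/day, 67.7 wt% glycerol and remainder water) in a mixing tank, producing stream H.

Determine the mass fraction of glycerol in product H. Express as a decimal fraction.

Vapour removed = 0.328×0.828×1020 = 277.02 tonne/day; concentrate = 742.98 tonne/day.
glycerol reaching the mixer = 175.44 (from concentrate) + 593×0.677 = 576.9 tonne/day.
Product flow = 742.98 + 593 = 1336 tonne/day; glycerol fraction = 0.432.

0.432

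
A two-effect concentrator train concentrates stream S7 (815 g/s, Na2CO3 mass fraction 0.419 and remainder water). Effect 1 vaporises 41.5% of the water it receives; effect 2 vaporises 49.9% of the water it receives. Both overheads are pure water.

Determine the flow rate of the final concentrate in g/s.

480.3 g/s

water in feed = 815×0.581 = 473.51 g/s.
After stage 1: water left = (1−0.415)×473.51 = 277.01; stream total = 618.49 g/s.
After stage 2: water left = (1−0.499)×277.01 = 138.78; final concentrate = 480.27 g/s.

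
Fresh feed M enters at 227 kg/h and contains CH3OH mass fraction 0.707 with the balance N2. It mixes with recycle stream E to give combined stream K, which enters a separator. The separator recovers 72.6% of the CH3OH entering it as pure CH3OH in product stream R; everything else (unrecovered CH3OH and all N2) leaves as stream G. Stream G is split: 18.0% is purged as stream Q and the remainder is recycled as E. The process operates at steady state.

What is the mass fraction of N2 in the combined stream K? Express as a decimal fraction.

N2 enters only via M and leaves only via the purge: 227×0.293 = 0.180×(N2 in G), and the separator passes all N2, so N2 in K = N2 in G = 369.51 kg/h.
CH3OH in K: m_A = 227×0.707 + (1−0.180)·(1−0.726)·m_A, so m_A = 160.49/0.7753 = 207 kg/h.
K = 207 + 369.51 = 576.5 kg/h.
N2 fraction in K = 369.51/576.5 = 0.641.

0.641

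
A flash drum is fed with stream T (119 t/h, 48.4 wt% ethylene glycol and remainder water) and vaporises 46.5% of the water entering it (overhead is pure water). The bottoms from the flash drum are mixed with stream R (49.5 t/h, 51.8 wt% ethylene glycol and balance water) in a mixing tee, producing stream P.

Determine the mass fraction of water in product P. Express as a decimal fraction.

Vapour removed = 0.465×0.516×119 = 28.553 t/h; concentrate = 90.447 t/h.
water reaching the mixer = 32.851 (from concentrate) + 49.5×0.482 = 56.71 t/h.
Product flow = 90.447 + 49.5 = 139.95 t/h; water fraction = 0.405.

0.405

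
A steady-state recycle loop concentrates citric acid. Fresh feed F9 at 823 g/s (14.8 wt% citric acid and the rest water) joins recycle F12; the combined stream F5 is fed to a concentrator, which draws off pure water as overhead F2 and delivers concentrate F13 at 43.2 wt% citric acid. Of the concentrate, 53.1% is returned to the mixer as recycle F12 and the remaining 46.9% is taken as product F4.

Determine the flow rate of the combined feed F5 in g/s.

1142 g/s

Overall citric acid balance (none leaves overhead): citric acid in fresh feed = citric acid in product, i.e. 823×0.148 = (1−0.531)·F13·0.432.
F13 = 121.8/(0.432×0.469) = 601.18 g/s.
Recycle F12 = 0.531×601.18 = 319.23 g/s.
Combined feed F5 = 823 + 319.23 = 1142.2 g/s.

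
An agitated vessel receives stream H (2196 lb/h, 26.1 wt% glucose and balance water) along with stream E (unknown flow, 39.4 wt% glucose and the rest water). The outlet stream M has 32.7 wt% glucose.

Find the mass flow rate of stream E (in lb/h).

Let E be the unknown flow. Total out = 2196 + E.
glucose balance: 573.16 + 0.394·E = 0.327·(2196 + E)
(0.394 − 0.327)·E = 0.327×2196 − 573.16 = 144.94
E = 144.94 / 0.067 = 2163.2 lb/h

2163 lb/h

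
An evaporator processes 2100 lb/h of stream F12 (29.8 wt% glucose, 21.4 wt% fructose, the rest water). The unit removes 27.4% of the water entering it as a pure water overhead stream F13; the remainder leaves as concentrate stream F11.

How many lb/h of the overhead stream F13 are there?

280.8 lb/h

water entering = 2100×0.488 = 1024.8 lb/h; overhead removed = 0.274×1024.8 = 280.8 lb/h.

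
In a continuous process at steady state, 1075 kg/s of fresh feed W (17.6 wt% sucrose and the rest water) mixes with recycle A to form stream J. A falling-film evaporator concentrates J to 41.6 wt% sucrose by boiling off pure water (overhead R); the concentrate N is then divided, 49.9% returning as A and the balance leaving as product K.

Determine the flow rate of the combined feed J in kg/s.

Overall sucrose balance (none leaves overhead): sucrose in fresh feed = sucrose in product, i.e. 1075×0.176 = (1−0.499)·N·0.416.
N = 189.2/(0.416×0.501) = 907.8 kg/s.
Recycle A = 0.499×907.8 = 452.99 kg/s.
Combined feed J = 1075 + 452.99 = 1528 kg/s.

1528 kg/s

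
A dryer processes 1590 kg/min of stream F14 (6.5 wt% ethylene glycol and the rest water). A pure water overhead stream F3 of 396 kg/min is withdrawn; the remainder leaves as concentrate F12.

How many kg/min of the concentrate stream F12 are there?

Concentrate = 1590 − 396 = 1194 kg/min.

1194 kg/min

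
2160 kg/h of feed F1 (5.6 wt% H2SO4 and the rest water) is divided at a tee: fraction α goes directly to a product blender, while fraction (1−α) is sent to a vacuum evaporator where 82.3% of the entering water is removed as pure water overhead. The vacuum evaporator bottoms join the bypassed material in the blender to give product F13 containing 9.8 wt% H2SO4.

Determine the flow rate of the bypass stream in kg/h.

All 2160×0.056 = 120.96 kg/h of H2SO4 reaches F13, so F13 = 120.96/0.098 = 1234.3 kg/h and vapour = 925.71 kg/h.
The evaporator receives (1−α)·2160 of feed at 0.944 water and removes 0.823 of that water:
0.823×0.944×(1−α)×2160 = 925.71
(1−α) = 925.71/1678.1 = 0.5516;  α = 0.4484.
Bypass flow = 0.4484×2160 = 968.47 kg/h.

968.5 kg/h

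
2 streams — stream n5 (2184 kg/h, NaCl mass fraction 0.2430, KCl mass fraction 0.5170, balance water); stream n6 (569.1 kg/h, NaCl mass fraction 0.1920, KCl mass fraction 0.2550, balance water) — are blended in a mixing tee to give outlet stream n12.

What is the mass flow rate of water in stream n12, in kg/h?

water out = water in = 2184×0.240 + 569.1×0.553 = 838.87 kg/h.

838.9 kg/h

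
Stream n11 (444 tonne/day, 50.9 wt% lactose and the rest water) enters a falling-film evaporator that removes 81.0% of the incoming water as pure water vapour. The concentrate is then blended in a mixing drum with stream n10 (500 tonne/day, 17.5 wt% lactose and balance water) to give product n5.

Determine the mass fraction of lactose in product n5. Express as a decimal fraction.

0.409

Vapour removed = 0.810×0.491×444 = 176.58 tonne/day; concentrate = 267.42 tonne/day.
lactose reaching the mixer = 226 (from concentrate) + 500×0.175 = 313.5 tonne/day.
Product flow = 267.42 + 500 = 767.42 tonne/day; lactose fraction = 0.409.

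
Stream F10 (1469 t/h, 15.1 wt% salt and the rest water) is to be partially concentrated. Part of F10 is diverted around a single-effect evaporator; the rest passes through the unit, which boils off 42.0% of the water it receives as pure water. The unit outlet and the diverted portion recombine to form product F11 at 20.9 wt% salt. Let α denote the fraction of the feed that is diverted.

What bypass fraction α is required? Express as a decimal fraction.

0.222

All 1469×0.151 = 221.82 t/h of salt reaches F11, so F11 = 221.82/0.209 = 1061.3 t/h and vapour = 407.67 t/h.
The evaporator receives (1−α)·1469 of feed at 0.849 water and removes 0.420 of that water:
0.420×0.849×(1−α)×1469 = 407.67
(1−α) = 407.67/523.82 = 0.7783;  α = 0.2217.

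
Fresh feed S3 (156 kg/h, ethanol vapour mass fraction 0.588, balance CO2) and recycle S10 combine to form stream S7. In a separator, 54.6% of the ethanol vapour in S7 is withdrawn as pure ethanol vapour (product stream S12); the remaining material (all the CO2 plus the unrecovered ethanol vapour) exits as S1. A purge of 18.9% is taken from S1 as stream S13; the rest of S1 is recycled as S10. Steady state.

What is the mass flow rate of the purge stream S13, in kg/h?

CO2 enters only via S3 and leaves only via the purge: 156×0.412 = 0.189×(CO2 in S1), and the separator passes all CO2, so CO2 in S7 = CO2 in S1 = 340.06 kg/h.
ethanol vapour in S7: m_A = 156×0.588 + (1−0.189)·(1−0.546)·m_A, so m_A = 91.728/0.6318 = 145.18 kg/h.
S1 = (1−0.546)×145.18 + 340.06 = 405.98 kg/h.
Purge S13 = 0.189×405.98 = 76.73 kg/h.

76.73 kg/h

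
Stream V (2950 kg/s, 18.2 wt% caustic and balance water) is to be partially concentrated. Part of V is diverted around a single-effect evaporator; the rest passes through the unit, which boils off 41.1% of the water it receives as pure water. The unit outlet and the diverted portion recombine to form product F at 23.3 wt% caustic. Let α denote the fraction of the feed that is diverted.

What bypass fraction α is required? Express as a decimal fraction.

0.349

All 2950×0.182 = 536.9 kg/s of caustic reaches F, so F = 536.9/0.233 = 2304.3 kg/s and vapour = 645.71 kg/s.
The evaporator receives (1−α)·2950 of feed at 0.818 water and removes 0.411 of that water:
0.411×0.818×(1−α)×2950 = 645.71
(1−α) = 645.71/991.78 = 0.6511;  α = 0.3489.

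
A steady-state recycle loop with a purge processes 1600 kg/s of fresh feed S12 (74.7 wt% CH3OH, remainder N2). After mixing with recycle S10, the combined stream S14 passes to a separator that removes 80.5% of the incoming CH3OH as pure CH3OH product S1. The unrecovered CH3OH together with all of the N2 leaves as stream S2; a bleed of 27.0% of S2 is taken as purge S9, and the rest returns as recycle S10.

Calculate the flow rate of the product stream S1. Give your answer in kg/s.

CH3OH in S14: m_A = 1600×0.747 + (1−0.270)·(1−0.805)·m_A, so m_A = 1195.2/0.8577 = 1393.6 kg/s.
Product S1 = 0.805×1393.6 = 1121.8 kg/s.

1122 kg/s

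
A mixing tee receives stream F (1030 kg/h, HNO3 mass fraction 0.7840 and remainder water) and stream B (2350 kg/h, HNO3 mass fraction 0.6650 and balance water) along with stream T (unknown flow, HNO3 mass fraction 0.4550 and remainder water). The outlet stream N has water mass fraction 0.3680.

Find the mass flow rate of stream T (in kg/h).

1323 kg/h

Let T be the unknown flow. Total out = 3380 + T.
water balance: 1009.7 + 0.545·T = 0.368·(3380 + T)
(0.545 − 0.368)·T = 0.368×3380 − 1009.7 = 234.11
T = 234.11 / 0.177 = 1322.7 kg/h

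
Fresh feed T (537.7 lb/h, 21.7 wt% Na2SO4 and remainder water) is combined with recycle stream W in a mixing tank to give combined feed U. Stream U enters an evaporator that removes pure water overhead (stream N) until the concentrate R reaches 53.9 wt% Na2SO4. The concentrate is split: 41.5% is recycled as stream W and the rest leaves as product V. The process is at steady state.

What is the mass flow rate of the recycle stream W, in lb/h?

Overall Na2SO4 balance (none leaves overhead): Na2SO4 in fresh feed = Na2SO4 in product, i.e. 537.7×0.217 = (1−0.415)·R·0.539.
R = 116.68/(0.539×0.585) = 370.05 lb/h.
Recycle W = 0.415×370.05 = 153.57 lb/h.

153.6 lb/h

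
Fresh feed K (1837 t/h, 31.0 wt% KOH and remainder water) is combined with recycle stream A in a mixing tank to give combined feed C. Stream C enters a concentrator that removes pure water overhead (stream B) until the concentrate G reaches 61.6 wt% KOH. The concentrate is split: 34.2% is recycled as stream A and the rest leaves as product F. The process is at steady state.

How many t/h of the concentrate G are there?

1405 t/h

Overall KOH balance (none leaves overhead): KOH in fresh feed = KOH in product, i.e. 1837×0.310 = (1−0.342)·G·0.616.
G = 569.47/(0.616×0.658) = 1405 t/h.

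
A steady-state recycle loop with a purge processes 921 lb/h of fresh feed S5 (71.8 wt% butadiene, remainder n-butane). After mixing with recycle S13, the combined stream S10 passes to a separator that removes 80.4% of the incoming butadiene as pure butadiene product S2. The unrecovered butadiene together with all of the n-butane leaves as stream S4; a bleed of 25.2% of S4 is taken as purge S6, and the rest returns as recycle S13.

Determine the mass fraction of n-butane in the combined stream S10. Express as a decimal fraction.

n-butane enters only via S5 and leaves only via the purge: 921×0.282 = 0.252×(n-butane in S4), and the separator passes all n-butane, so n-butane in S10 = n-butane in S4 = 1030.6 lb/h.
butadiene in S10: m_A = 921×0.718 + (1−0.252)·(1−0.804)·m_A, so m_A = 661.28/0.8534 = 774.88 lb/h.
S10 = 774.88 + 1030.6 = 1805.5 lb/h.
n-butane fraction in S10 = 1030.6/1805.5 = 0.571.

0.571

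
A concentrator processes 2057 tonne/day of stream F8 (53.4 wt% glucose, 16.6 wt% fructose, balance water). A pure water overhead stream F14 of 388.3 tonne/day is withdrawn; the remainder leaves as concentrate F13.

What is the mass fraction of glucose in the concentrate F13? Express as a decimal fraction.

glucose is not removed: 2057×0.534 = 1098.4 tonne/day of glucose enters F13.
Concentrate = 2057 − 388.3 = 1668.7 tonne/day.
Mass fraction = 1098.4/1668.7 = 0.658.

0.658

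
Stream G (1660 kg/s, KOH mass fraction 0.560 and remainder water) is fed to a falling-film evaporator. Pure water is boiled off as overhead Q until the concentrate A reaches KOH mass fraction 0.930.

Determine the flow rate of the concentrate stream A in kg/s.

KOH is conserved: 1660×0.560 = 929.6 kg/s all reports to the concentrate.
Concentrate = 929.6/(target fraction) = 999.57 kg/s.

999.6 kg/s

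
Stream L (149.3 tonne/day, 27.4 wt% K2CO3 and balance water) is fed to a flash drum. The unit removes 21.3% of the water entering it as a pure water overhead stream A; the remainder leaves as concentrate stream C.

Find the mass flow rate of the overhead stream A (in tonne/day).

water entering = 149.3×0.726 = 108.39 tonne/day; overhead removed = 0.213×108.39 = 23.087 tonne/day.

23.09 tonne/day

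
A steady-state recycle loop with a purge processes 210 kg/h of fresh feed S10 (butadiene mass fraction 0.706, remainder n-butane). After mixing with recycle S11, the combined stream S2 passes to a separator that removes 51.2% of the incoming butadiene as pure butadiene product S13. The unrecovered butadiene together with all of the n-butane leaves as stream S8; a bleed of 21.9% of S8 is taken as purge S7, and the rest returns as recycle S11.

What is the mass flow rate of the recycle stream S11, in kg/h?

311.5 kg/h

n-butane enters only via S10 and leaves only via the purge: 210×0.294 = 0.219×(n-butane in S8), and the separator passes all n-butane, so n-butane in S2 = n-butane in S8 = 281.92 kg/h.
butadiene in S2: m_A = 210×0.706 + (1−0.219)·(1−0.512)·m_A, so m_A = 148.26/0.6189 = 239.56 kg/h.
S8 = (1−0.512)×239.56 + 281.92 = 398.83 kg/h.
Recycle S11 = (1−0.219)×398.83 = 311.48 kg/h.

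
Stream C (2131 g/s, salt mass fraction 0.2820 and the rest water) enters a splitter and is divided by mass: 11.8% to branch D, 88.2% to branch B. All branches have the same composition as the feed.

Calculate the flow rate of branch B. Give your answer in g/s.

1880 g/s

Branch B flow = 0.882×2131 = 1879.5 g/s.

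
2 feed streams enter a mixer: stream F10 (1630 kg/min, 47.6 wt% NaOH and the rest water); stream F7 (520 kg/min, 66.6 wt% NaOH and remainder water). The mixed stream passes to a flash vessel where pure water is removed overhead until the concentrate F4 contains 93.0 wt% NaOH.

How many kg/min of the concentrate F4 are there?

NaOH entering = 1630×0.476 + 520×0.666 = 1122.2 kg/min.
All NaOH reports to F4, so F4 = 1122.2/0.930 = 1206.7 kg/min.

1207 kg/min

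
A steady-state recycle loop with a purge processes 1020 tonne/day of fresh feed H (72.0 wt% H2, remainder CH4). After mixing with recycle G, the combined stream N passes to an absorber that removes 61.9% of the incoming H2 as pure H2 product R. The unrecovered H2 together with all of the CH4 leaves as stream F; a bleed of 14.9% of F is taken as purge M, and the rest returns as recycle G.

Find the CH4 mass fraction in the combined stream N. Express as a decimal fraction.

0.638

CH4 enters only via H and leaves only via the purge: 1020×0.280 = 0.149×(CH4 in F), and the absorber passes all CH4, so CH4 in N = CH4 in F = 1916.8 tonne/day.
H2 in N: m_A = 1020×0.720 + (1−0.149)·(1−0.619)·m_A, so m_A = 734.4/0.6758 = 1086.8 tonne/day.
N = 1086.8 + 1916.8 = 3003.5 tonne/day.
CH4 fraction in N = 1916.8/3003.5 = 0.638.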